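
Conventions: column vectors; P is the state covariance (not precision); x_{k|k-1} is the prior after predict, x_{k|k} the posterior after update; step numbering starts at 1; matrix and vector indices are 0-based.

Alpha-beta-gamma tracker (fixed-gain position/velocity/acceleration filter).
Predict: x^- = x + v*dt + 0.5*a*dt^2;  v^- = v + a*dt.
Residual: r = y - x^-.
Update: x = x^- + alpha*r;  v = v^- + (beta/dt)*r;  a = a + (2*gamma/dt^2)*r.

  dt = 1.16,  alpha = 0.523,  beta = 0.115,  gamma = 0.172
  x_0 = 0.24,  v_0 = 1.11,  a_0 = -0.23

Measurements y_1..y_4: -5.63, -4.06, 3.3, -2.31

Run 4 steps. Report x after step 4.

step 1: x_pred=1.3729  r=-7.0029  x^+=-2.2896  v^+=0.1490  a^+=-2.0203
step 2: x_pred=-3.4761  r=-0.5839  x^+=-3.7815  v^+=-2.2524  a^+=-2.1695
step 3: x_pred=-7.8540  r=11.1540  x^+=-2.0204  v^+=-3.6633  a^+=0.6820
step 4: x_pred=-5.8111  r=3.5011  x^+=-3.9800  v^+=-2.5252  a^+=1.5770

x_post = -3.9800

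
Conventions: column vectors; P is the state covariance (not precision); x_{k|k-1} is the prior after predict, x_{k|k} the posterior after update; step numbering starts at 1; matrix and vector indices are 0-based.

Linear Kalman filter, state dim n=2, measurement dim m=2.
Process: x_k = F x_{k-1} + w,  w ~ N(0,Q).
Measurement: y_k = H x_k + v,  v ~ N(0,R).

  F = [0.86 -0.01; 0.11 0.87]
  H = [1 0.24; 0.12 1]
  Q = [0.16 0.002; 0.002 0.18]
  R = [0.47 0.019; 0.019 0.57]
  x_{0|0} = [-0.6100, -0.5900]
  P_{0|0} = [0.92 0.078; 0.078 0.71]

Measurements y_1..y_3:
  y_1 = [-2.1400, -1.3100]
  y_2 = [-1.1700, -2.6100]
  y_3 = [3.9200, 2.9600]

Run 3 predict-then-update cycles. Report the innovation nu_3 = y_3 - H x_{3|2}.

innov = [5.1686, 4.5919]

step 1: x^-=[-0.5187, -0.5804]  P^-=[0.8392 0.1411; 0.1411 0.7435]  S=[1.4197 0.4433; 0.4433 1.3594]  K=[0.6228 -0.0252; 0.0561 0.5410]  nu=[-1.4820, -0.6674]  x^+=[-1.4249, -1.0247]  P^+=[0.3015 -0.0387; -0.0387 0.3141]
step 2: x^-=[-1.2151, -1.0482]  P^-=[0.3837 -0.0011; -0.0011 0.4140]  S=[0.8770 0.1632; 0.1632 0.9892]  K=[0.4423 -0.0276; 0.0352 0.4125]  nu=[0.2967, -1.4160]  x^+=[-1.0448, -1.6219]  P^+=[0.2153 -0.0332; -0.0332 0.2398]
step 3: x^-=[-0.8823, -1.5260]  P^-=[0.3199 -0.0045; -0.0045 0.3578]  S=[0.8083 0.1386; 0.1386 0.9313]  K=[0.3983 -0.0229; 0.0358 0.3782]  nu=[5.1686, 4.5919]  x^+=[1.0712, 0.3959]  P^+=[0.1937 -0.0287; -0.0287 0.2197]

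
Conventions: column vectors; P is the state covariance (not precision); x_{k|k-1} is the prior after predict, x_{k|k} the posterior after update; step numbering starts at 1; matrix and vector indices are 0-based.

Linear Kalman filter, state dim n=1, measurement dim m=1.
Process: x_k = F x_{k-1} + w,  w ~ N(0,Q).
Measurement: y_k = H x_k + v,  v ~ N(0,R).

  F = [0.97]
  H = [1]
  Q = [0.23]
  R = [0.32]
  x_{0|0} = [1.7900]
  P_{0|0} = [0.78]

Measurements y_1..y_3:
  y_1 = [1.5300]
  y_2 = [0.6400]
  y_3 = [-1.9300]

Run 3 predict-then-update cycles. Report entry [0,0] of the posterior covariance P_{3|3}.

P_post[0,0] = 0.1791

step 1: x^-=[1.7363]  P^-=[0.9639]  S=[1.2839]  K=[0.7508]  nu=[-0.2063]  x^+=[1.5814]  P^+=[0.2402]
step 2: x^-=[1.5340]  P^-=[0.4560]  S=[0.7760]  K=[0.5877]  nu=[-0.8940]  x^+=[1.0086]  P^+=[0.1880]
step 3: x^-=[0.9784]  P^-=[0.4069]  S=[0.7269]  K=[0.5598]  nu=[-2.9084]  x^+=[-0.6497]  P^+=[0.1791]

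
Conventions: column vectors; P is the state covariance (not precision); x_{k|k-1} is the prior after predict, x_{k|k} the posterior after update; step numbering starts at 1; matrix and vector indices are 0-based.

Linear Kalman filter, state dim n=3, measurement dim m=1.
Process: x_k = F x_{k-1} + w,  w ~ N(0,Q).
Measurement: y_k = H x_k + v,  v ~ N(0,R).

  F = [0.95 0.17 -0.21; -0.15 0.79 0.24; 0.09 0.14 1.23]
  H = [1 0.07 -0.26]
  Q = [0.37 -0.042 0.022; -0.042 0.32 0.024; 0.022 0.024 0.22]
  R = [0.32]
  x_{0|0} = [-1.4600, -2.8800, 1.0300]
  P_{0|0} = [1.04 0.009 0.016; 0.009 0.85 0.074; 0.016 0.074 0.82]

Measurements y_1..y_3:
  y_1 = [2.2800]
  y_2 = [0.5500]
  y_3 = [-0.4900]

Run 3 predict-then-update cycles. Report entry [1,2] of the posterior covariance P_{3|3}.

P_post[1,2] = 1.3221

step 1: x^-=[-2.0929, -1.8090, 0.7323]  P^-=[1.3606 -0.1160 -0.0476; -0.1160 0.9459 0.4183; -0.0476 0.4183 1.5149]  S=[1.7809]  K=[0.7664; -0.0890; -0.2315]  nu=[4.6899]  x^+=[1.5013, -2.2264, -0.3533]  P^+=[0.3146 0.0055 0.2683; 0.0055 0.9318 0.3816; 0.2683 0.3816 1.4195]
step 2: x^-=[1.1219, -2.0688, -0.6111]  P^-=[0.6109 -0.0074 0.0822; -0.0074 1.1144 0.8820; 0.0822 0.8820 2.5793]  S=[1.0349]  K=[0.5692; -0.1533; -0.5089]  nu=[-0.5860]  x^+=[0.7884, -1.9790, -0.3129]  P^+=[0.2757 0.0830 0.3820; 0.0830 1.0901 0.8013; 0.3820 0.8013 2.3113]
step 3: x^-=[0.4782, -1.7567, -0.5910]  P^-=[0.5694 0.0077 0.0699; 0.0077 1.3964 1.5706; 0.0699 1.5706 4.1030]  S=[1.0811]  K=[0.5103; -0.2802; -0.8204]  nu=[-0.9989]  x^+=[-0.0315, -1.4768, 0.2285]  P^+=[0.2878 0.1623 0.5226; 0.1623 1.3115 1.3221; 0.5226 1.3221 3.3754]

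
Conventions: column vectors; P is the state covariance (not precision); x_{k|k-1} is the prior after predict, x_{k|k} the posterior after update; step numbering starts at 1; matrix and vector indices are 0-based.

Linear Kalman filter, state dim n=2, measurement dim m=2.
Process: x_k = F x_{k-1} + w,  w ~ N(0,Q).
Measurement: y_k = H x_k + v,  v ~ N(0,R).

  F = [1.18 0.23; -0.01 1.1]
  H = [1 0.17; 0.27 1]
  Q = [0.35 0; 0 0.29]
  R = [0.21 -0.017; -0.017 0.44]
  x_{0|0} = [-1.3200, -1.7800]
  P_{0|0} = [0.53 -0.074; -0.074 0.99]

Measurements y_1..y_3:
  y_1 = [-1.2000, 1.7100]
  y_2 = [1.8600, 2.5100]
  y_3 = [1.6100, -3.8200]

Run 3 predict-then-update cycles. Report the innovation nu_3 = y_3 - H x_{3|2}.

innov = [-0.1908, -6.4650]

step 1: x^-=[-1.9670, -1.9448]  P^-=[1.1002 0.1483; 0.1483 1.4896]  S=[1.4037 0.6884; 0.6884 2.0899]  K=[0.8316 -0.0608; -0.0869 0.7606]  nu=[1.0976, 4.1859]  x^+=[-1.3088, 1.1434]  P^+=[0.1914 -0.0926; -0.0926 0.3611]
step 2: x^-=[-1.2814, 1.2708]  P^-=[0.5854 -0.0308; -0.0308 0.7290]  S=[0.8059 0.2327; 0.2327 1.1950]  K=[0.7301 -0.0357; -0.0621 0.6152]  nu=[2.9254, 1.5852]  x^+=[0.7978, 2.0642]  P^+=[0.1664 -0.0731; -0.0731 0.2915]
step 3: x^-=[1.4162, 2.2626]  P^-=[0.5574 -0.0229; -0.0229 0.6443]  S=[0.7782 0.2191; 0.2191 1.1126]  K=[0.7188 -0.0268; -0.0531 0.5840]  nu=[-0.1908, -6.4650]  x^+=[1.4526, -1.5028]  P^+=[0.1630 -0.0680; -0.0680 0.2762]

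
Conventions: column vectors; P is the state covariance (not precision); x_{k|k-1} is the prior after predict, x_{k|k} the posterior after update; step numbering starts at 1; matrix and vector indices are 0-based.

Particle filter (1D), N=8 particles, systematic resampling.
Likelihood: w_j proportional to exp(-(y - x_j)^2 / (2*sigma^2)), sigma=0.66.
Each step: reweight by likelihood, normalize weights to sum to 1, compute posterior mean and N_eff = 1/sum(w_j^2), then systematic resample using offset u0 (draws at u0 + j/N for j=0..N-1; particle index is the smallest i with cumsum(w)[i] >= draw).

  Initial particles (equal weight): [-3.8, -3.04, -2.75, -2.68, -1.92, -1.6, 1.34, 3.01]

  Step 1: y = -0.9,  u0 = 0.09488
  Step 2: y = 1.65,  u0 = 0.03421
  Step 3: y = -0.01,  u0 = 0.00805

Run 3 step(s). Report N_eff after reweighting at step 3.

step 1: w=[0.0001, 0.0056, 0.0212, 0.0284, 0.3267, 0.6146, 0.0034, 0.0000]  mean=-1.7579  Neff=2.0587  idx=[4, 4, 4, 5, 5, 5, 5, 5]
step 2: w=[0.0156, 0.0156, 0.0156, 0.1907, 0.1907, 0.1907, 0.1907, 0.1907]  mean=-1.6149  Neff=5.4801  idx=[2, 3, 4, 4, 5, 6, 6, 7]
step 3: w=[0.0380, 0.1374, 0.1374, 0.1374, 0.1374, 0.1374, 0.1374, 0.1374]  mean=-1.6122  Neff=7.4822  idx=[0, 1, 2, 3, 4, 5, 6, 7]

N_eff = 7.4822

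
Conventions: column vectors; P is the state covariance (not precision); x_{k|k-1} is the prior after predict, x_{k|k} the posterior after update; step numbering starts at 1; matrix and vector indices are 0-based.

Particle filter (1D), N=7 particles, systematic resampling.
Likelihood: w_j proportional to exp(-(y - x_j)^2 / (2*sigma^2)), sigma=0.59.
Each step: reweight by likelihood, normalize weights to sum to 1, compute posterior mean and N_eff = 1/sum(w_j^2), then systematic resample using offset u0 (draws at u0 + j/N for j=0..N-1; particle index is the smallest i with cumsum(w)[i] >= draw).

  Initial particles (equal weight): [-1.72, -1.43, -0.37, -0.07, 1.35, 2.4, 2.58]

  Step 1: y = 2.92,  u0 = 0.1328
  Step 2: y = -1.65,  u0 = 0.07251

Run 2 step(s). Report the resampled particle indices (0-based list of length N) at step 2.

step 1: w=[0.0000, 0.0000, 0.0000, 0.0000, 0.0187, 0.4363, 0.5450]  mean=2.4785  Neff=2.0502  idx=[5, 5, 5, 6, 6, 6, 6]
step 2: w=[0.2882, 0.2882, 0.2882, 0.0339, 0.0339, 0.0339, 0.0339]  mean=2.4244  Neff=3.9416  idx=[0, 0, 1, 1, 2, 2, 4]

resampled_idx = [0, 0, 1, 1, 2, 2, 4]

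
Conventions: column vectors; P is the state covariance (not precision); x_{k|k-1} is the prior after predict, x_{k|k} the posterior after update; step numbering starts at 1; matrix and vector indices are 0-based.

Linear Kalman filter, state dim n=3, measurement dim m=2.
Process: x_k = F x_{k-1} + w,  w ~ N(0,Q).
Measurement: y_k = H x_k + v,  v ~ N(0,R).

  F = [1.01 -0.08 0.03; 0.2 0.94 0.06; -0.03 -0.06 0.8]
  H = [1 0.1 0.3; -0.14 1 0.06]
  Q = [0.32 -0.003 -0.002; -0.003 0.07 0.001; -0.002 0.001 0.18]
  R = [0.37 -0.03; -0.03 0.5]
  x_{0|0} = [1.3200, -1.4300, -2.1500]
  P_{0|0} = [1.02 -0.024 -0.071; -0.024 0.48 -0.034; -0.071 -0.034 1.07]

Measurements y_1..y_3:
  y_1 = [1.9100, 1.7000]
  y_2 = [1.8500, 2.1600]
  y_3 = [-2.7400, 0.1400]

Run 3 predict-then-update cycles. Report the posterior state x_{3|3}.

x_post = [-0.6881, 0.9813, -1.3485]

step 1: x^-=[1.3831, -1.2092, -1.6738]  P^-=[1.3643 0.1409 -0.0586; 0.1409 0.5242 -0.0165; -0.0586 -0.0165 0.8740]  S=[1.8102 -0.0200; -0.0200 1.0136]  K=[0.7513 -0.0380; 0.1096 0.4989; 0.1121 0.0457]  nu=[1.1500, 3.2033]  x^+=[2.1252, 0.5149, -1.3985]  P^+=[0.3399 0.0185 -0.2087; 0.0185 0.2524 -0.0607; -0.2087 -0.0607 0.8494]
step 2: x^-=[2.0634, 0.8251, -1.2134]  P^-=[0.6537 0.0502 -0.1562; 0.0502 0.3048 -0.0537; -0.1562 -0.0537 0.7407]  S=[1.0065 -0.0475; -0.0475 0.8024]  K=[0.6066 -0.0273; 0.0817 0.3719; 0.0612 0.0194]  nu=[0.0682, 1.6966]  x^+=[2.0584, 1.4616, -1.1764]  P^+=[0.2812 0.0191 -0.1926; 0.0191 0.1900 -0.0633; -0.1926 -0.0633 0.7368]
step 3: x^-=[1.9267, 1.7150, -1.0906]  P^-=[0.5942 0.0443 -0.1443; 0.0443 0.2472 -0.0547; -0.1443 -0.0547 0.6679]  S=[0.9458 -0.0521; -0.0521 0.7447]  K=[0.5859 -0.0229; 0.0735 0.3243; 0.0541 0.0113]  nu=[-4.5111, -1.2399]  x^+=[-0.6881, 0.9813, -1.3485]  P^+=[0.2677 0.0189 -0.1738; 0.0189 0.1662 -0.0602; -0.1738 -0.0602 0.6651]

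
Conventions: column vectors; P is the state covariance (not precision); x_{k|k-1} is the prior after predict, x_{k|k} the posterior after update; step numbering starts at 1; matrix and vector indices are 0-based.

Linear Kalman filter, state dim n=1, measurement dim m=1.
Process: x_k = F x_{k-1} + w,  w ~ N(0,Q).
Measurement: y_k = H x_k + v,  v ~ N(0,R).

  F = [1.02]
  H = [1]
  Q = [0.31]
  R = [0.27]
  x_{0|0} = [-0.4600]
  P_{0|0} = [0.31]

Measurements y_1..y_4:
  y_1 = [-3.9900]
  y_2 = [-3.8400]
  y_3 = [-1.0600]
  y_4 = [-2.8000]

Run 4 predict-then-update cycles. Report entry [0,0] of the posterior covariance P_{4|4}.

step 1: x^-=[-0.4692]  P^-=[0.6325]  S=[0.9025]  K=[0.7008]  nu=[-3.5208]  x^+=[-2.9367]  P^+=[0.1892]
step 2: x^-=[-2.9954]  P^-=[0.5069]  S=[0.7769]  K=[0.6525]  nu=[-0.8446]  x^+=[-3.5465]  P^+=[0.1762]
step 3: x^-=[-3.6174]  P^-=[0.4933]  S=[0.7633]  K=[0.6463]  nu=[2.5574]  x^+=[-1.9646]  P^+=[0.1745]
step 4: x^-=[-2.0039]  P^-=[0.4915]  S=[0.7615]  K=[0.6455]  nu=[-0.7961]  x^+=[-2.5178]  P^+=[0.1743]

P_post[0,0] = 0.1743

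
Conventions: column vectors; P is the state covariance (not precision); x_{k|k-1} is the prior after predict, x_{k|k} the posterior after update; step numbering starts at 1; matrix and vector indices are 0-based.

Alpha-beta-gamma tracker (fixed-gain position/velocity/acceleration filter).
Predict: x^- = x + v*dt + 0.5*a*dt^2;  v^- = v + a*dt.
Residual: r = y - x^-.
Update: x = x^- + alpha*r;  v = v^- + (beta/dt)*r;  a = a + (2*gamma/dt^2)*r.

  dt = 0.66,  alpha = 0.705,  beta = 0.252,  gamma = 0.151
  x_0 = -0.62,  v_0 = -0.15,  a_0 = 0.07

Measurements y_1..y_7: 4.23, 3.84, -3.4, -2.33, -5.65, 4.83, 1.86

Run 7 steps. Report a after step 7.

step 1: x_pred=-0.7038  r=4.9338  x^+=2.7745  v^+=1.7800  a^+=3.4906
step 2: x_pred=4.7096  r=-0.8696  x^+=4.0965  v^+=3.7517  a^+=2.8877
step 3: x_pred=7.2016  r=-10.6016  x^+=-0.2725  v^+=1.6097  a^+=-4.4624
step 4: x_pred=-0.1820  r=-2.1480  x^+=-1.6963  v^+=-2.1556  a^+=-5.9516
step 5: x_pred=-4.4153  r=-1.2347  x^+=-5.2858  v^+=-6.5551  a^+=-6.8076
step 6: x_pred=-11.0948  r=15.9248  x^+=0.1322  v^+=-4.9677  a^+=4.2330
step 7: x_pred=-2.2245  r=4.0845  x^+=0.6551  v^+=-0.6144  a^+=7.0648

a_post = 7.0648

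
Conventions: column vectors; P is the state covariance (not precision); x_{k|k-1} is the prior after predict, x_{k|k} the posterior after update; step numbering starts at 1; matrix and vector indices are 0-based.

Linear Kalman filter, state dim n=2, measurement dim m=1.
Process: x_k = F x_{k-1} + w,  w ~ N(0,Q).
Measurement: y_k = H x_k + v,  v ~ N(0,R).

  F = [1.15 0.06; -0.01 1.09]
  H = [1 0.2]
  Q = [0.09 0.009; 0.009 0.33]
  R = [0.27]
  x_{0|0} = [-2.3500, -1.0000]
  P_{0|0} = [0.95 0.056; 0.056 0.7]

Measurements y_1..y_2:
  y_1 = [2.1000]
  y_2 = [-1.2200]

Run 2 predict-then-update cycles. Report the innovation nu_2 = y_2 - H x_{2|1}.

innov = [-2.7132]

step 1: x^-=[-2.7625, -1.0665]  P^-=[1.3566 0.1140; 0.1140 1.1605]  S=[1.7187]  K=[0.8026; 0.2014]  nu=[5.0758]  x^+=[1.3114, -0.0443]  P^+=[0.2495 -0.1638; -0.1638 1.0908]
step 2: x^-=[1.5055, -0.0614]  P^-=[0.4012 -0.1277; -0.1277 1.6296]  S=[0.6853]  K=[0.5482; 0.2892]  nu=[-2.7132]  x^+=[0.0181, -0.8460]  P^+=[0.1953 -0.2364; -0.2364 1.5723]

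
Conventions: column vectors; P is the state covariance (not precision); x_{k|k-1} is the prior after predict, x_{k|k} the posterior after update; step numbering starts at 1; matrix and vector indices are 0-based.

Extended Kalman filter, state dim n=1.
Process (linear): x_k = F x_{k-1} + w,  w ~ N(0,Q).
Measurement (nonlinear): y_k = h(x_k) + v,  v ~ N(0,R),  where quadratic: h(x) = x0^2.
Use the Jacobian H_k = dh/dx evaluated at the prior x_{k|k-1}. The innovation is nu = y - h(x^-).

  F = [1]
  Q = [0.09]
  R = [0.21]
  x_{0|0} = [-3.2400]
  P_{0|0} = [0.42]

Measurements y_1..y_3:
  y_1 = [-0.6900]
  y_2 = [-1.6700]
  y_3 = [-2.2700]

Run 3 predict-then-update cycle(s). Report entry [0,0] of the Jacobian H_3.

H_jac[0,0] = -0.9397

step 1: x^-=[-3.2400]  P^-=[0.5100]  H_jac=[-6.4800]  S=[21.6251]  K=[-0.1528]  nu=[-11.1876]  x^+=[-1.5303]  P^+=[0.0050]
step 2: x^-=[-1.5303]  P^-=[0.0950]  H_jac=[-3.0606]  S=[1.0994]  K=[-0.2643]  nu=[-4.0118]  x^+=[-0.4699]  P^+=[0.0181]
step 3: x^-=[-0.4699]  P^-=[0.1081]  H_jac=[-0.9397]  S=[0.3055]  K=[-0.3326]  nu=[-2.4908]  x^+=[0.3587]  P^+=[0.0743]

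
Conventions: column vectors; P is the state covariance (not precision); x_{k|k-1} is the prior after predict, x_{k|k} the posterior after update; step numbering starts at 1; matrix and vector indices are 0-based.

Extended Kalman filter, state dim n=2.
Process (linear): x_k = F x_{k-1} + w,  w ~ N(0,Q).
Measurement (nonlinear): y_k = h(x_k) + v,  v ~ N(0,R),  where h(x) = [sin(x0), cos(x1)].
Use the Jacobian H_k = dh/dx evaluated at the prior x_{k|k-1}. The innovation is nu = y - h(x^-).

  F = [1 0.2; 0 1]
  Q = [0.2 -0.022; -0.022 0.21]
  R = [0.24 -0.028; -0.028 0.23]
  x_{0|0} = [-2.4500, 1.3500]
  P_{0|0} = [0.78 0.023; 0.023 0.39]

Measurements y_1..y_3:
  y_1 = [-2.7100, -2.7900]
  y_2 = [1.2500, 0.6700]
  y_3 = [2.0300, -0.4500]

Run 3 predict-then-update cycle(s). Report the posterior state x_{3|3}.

x_post = [1.3845, 4.4084]

step 1: x^-=[-2.1800, 1.3500]  P^-=[1.0048 0.0790; 0.0790 0.6000]  H_jac=[-0.5722 0.0000; 0.0000 -0.9757]  S=[0.5690 0.0161; 0.0161 0.8012]  K=[-1.0083 -0.0759; -0.0588 -0.7295]  nu=[-1.8899, -3.0090]  x^+=[-0.0459, 3.6562]  P^+=[0.4192 -0.0110; -0.0110 0.1703]
step 2: x^-=[0.6854, 3.6562]  P^-=[0.6216 0.0010; 0.0010 0.3803]  H_jac=[0.7742 0.0000; 0.0000 0.4922]  S=[0.6126 -0.0276; -0.0276 0.3221]  K=[0.7887 0.0692; 0.0276 0.5834]  nu=[0.6171, 1.5405]  x^+=[1.2786, 4.5719]  P^+=[0.2420 -0.0125; -0.0125 0.2711]
step 3: x^-=[2.1930, 4.5719]  P^-=[0.4478 0.0197; 0.0197 0.4811]  H_jac=[-0.5828 0.0000; 0.0000 0.9901]  S=[0.3921 -0.0393; -0.0393 0.7016]  K=[-0.6666 -0.0096; 0.0391 0.6811]  nu=[1.2174, -0.3100]  x^+=[1.3845, 4.4084]  P^+=[0.2740 0.0166; 0.0166 0.1571]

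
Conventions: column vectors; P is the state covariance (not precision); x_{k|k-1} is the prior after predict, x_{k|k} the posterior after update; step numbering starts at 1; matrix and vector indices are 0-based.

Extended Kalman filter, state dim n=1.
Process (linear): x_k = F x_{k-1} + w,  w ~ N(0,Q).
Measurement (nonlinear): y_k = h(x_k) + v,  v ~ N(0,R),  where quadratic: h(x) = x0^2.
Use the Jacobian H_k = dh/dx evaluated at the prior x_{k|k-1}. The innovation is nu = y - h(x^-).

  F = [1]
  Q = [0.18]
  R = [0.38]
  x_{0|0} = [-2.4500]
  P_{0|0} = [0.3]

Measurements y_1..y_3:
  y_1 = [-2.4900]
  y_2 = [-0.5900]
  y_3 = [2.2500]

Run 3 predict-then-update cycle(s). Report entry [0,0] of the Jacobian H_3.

step 1: x^-=[-2.4500]  P^-=[0.4800]  H_jac=[-4.9000]  S=[11.9048]  K=[-0.1976]  nu=[-8.4925]  x^+=[-0.7722]  P^+=[0.0153]
step 2: x^-=[-0.7722]  P^-=[0.1953]  H_jac=[-1.5443]  S=[0.8458]  K=[-0.3566]  nu=[-1.1862]  x^+=[-0.3491]  P^+=[0.0878]
step 3: x^-=[-0.3491]  P^-=[0.2678]  H_jac=[-0.6983]  S=[0.5105]  K=[-0.3662]  nu=[2.1281]  x^+=[-1.1284]  P^+=[0.1993]

H_jac[0,0] = -0.6983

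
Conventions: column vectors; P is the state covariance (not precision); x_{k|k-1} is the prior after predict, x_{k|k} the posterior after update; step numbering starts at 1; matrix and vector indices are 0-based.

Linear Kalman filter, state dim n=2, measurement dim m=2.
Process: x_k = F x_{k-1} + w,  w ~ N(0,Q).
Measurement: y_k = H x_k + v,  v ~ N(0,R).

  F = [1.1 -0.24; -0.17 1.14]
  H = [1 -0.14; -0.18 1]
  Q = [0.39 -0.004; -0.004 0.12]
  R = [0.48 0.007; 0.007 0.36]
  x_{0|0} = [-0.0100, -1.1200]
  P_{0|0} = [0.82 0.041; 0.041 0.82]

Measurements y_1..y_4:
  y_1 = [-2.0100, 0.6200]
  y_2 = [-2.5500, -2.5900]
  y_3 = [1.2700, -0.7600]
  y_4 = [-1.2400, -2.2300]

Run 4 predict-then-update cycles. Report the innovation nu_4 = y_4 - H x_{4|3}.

step 1: x^-=[0.2578, -1.2751]  P^-=[1.4078 -0.3286; -0.3286 1.1935]  S=[2.0032 -0.7504; -0.7504 1.7174]  K=[0.7160 -0.0261; 0.0308 0.7428]  nu=[-2.4463, 1.9415]  x^+=[-1.5443, 0.0918]  P^+=[0.3517 0.0589; 0.0589 0.2782]
step 2: x^-=[-1.7208, 0.3671]  P^-=[0.8005 -0.0696; -0.0696 0.4689]  S=[1.3092 -0.2741; -0.2741 0.8799]  K=[0.6077 -0.0536; 0.0120 0.5509]  nu=[-0.7778, -3.2669]  x^+=[-2.0185, -1.4420]  P^+=[0.2967 0.0384; 0.0384 0.2053]
step 3: x^-=[-1.8743, -1.3007]  P^-=[0.7406 -0.0660; -0.0660 0.3805]  S=[1.2465 -0.2472; -0.2472 0.7883]  K=[0.5880 -0.0684; 0.0033 0.4988]  nu=[2.9622, 0.2033]  x^+=[-0.1465, -1.1896]  P^+=[0.2861 0.0310; 0.0310 0.1852]
step 4: x^-=[0.1243, -1.3312]  P^-=[0.7305 -0.0680; -0.0680 0.3569]  S=[1.2365 -0.2442; -0.2442 0.7651]  K=[0.5837 -0.0745; -0.0002 0.4825]  nu=[-1.5507, -0.8764]  x^+=[-0.7156, -1.7538]  P^+=[0.2836 0.0283; 0.0283 0.1788]

innov = [-1.5507, -0.8764]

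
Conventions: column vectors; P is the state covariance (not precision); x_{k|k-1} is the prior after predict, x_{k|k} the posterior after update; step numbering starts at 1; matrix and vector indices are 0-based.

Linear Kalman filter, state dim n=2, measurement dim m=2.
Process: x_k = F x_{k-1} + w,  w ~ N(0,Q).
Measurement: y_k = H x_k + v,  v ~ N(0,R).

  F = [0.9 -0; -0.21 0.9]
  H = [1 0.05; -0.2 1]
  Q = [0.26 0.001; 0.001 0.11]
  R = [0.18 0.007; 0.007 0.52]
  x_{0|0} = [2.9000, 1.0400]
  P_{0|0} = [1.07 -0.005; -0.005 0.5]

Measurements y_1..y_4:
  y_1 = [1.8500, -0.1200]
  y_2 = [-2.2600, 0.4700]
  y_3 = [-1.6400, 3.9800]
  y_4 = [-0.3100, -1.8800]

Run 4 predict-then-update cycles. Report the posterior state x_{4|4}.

step 1: x^-=[2.6100, 0.3270]  P^-=[1.1267 -0.2053; -0.2053 0.5641]  S=[1.2876 -0.3934; -0.3934 1.2113]  K=[0.8420 -0.0821; 0.0168 0.5050]  nu=[-0.7763, 0.0750]  x^+=[1.9502, 0.3519]  P^+=[0.1513 -0.0065; -0.0065 0.2614]
step 2: x^-=[1.7551, -0.0929]  P^-=[0.3826 -0.0329; -0.0329 0.3309]  S=[0.5601 -0.0855; -0.0855 0.8794]  K=[0.6711 -0.0591; 0.0299 0.3867]  nu=[-4.0105, 0.9139]  x^+=[-0.9902, 0.1407]  P^+=[0.1205 -0.0020; -0.0020 0.2009]
step 3: x^-=[-0.8912, 0.3346]  P^-=[0.3576 -0.0234; -0.0234 0.2788]  S=[0.5359 -0.0737; -0.0737 0.8224]  K=[0.6573 -0.0565; 0.0302 0.3474]  nu=[-0.7656, 3.4672]  x^+=[-1.5901, 1.5158]  P^+=[0.1180 -0.0012; -0.0012 0.1806]
step 4: x^-=[-1.4311, 1.6981]  P^-=[0.3556 -0.0222; -0.0222 0.2619]  S=[0.5340 -0.0730; -0.0730 0.8050]  K=[0.6560 -0.0564; 0.0285 0.3335]  nu=[1.0362, -3.8644]  x^+=[-0.5332, 0.4390]  P^+=[0.1178 -0.0012; -0.0012 0.1734]

x_post = [-0.5332, 0.4390]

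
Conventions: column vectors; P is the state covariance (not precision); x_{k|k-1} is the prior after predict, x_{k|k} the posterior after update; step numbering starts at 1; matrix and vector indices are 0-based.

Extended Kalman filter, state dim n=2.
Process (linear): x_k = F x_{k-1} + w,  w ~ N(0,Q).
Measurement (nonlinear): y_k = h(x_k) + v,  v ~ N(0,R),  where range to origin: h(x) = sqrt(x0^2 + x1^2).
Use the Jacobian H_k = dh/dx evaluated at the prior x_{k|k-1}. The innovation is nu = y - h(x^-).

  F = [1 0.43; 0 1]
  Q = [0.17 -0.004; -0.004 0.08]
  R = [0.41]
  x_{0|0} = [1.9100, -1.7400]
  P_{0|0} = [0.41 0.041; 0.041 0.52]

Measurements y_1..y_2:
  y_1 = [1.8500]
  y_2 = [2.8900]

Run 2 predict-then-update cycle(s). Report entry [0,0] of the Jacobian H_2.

H_jac[0,0] = 0.2411

step 1: x^-=[1.1618, -1.7400]  P^-=[0.7114 0.2606; 0.2606 0.6000]  H_jac=[0.5553 -0.8317]  S=[0.8037]  K=[0.2219; -0.4408]  nu=[-0.2422]  x^+=[1.1081, -1.6332]  P^+=[0.6718 0.3392; 0.3392 0.4438]
step 2: x^-=[0.4058, -1.6332]  P^-=[1.2156 0.5260; 0.5260 0.5238]  H_jac=[0.2411 -0.9705]  S=[0.7278]  K=[-0.2987; -0.5242]  nu=[1.2071]  x^+=[0.0452, -2.2660]  P^+=[1.1507 0.4121; 0.4121 0.3238]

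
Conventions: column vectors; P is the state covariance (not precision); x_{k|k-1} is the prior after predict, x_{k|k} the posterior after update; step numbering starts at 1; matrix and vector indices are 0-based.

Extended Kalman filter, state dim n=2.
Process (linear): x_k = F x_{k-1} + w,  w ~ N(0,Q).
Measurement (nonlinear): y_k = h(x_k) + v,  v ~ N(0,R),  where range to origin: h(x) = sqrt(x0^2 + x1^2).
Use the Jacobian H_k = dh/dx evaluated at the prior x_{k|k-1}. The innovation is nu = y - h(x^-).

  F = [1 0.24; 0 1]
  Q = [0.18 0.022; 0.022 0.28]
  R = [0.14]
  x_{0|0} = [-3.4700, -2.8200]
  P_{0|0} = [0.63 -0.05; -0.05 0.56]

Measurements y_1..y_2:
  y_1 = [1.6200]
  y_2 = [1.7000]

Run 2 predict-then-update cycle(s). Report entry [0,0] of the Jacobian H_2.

H_jac[0,0] = -0.8927

step 1: x^-=[-4.1468, -2.8200]  P^-=[0.8183 0.1064; 0.1064 0.8400]  H_jac=[-0.8269 -0.5623]  S=[1.0641]  K=[-0.6921; -0.5266]  nu=[-3.3948]  x^+=[-1.7972, -1.0323]  P^+=[0.3086 -0.2814; -0.2814 0.5449]
step 2: x^-=[-2.0450, -1.0323]  P^-=[0.3849 -0.1286; -0.1286 0.8249]  H_jac=[-0.8927 -0.4506]  S=[0.5107]  K=[-0.5592; -0.5030]  nu=[-0.5908]  x^+=[-1.7146, -0.7351]  P^+=[0.2252 -0.2723; -0.2723 0.6957]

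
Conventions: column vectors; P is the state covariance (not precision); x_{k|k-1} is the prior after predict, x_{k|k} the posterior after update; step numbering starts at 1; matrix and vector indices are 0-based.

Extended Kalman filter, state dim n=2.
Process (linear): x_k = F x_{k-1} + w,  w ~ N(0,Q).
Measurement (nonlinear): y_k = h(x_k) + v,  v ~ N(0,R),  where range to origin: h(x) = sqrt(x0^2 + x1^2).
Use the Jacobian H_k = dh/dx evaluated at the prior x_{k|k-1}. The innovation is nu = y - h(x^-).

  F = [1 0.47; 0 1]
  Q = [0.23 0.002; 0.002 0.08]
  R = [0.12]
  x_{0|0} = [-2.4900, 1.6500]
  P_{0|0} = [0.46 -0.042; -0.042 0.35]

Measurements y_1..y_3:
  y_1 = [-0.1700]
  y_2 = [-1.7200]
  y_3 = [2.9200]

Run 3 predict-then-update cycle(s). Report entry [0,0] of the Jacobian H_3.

step 1: x^-=[-1.7145, 1.6500]  P^-=[0.7278 0.1245; 0.1245 0.4300]  H_jac=[-0.7205 0.6934]  S=[0.5802]  K=[-0.7551; 0.3593]  nu=[-2.5495]  x^+=[0.2105, 0.7340]  P^+=[0.3970 0.2819; 0.2819 0.3551]
step 2: x^-=[0.5555, 0.7340]  P^-=[0.9705 0.4508; 0.4508 0.4351]  H_jac=[0.6035 0.7974]  S=[1.1839]  K=[0.7983; 0.5228]  nu=[-2.6405]  x^+=[-1.5524, -0.6465]  P^+=[0.2160 -0.0433; -0.0433 0.1115]
step 3: x^-=[-1.8563, -0.6465]  P^-=[0.4299 0.0111; 0.0111 0.1915]  H_jac=[-0.9444 -0.3289]  S=[0.5310]  K=[-0.7714; -0.1383]  nu=[0.9544]  x^+=[-2.5925, -0.7785]  P^+=[0.1139 -0.0456; -0.0456 0.1813]

H_jac[0,0] = -0.9444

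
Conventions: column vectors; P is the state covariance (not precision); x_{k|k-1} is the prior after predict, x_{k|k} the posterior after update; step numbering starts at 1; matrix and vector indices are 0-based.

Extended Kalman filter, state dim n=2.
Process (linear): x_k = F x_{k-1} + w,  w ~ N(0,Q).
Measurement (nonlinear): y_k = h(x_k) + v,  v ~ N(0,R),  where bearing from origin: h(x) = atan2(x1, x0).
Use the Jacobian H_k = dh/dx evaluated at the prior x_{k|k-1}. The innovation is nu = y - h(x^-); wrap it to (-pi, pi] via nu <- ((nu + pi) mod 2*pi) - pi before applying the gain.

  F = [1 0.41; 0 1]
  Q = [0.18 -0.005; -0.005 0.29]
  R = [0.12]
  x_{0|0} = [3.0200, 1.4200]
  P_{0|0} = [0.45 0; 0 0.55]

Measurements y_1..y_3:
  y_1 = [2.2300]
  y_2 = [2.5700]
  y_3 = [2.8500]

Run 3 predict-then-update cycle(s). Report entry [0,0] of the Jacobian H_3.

H_jac[0,0] = -0.0802

step 1: x^-=[3.6022, 1.4200]  P^-=[0.7225 0.2205; 0.2205 0.8400]  H_jac=[-0.0947 0.2403]  S=[0.1649]  K=[-0.0937; 1.0970]  nu=[1.8545]  x^+=[3.4285, 3.4544]  P^+=[0.7210 0.2374; 0.2374 0.6415]
step 2: x^-=[4.8448, 3.4544]  P^-=[1.2036 0.4955; 0.4955 0.9315]  H_jac=[-0.0976 0.1368]  S=[0.1357]  K=[-0.3658; 0.5832]  nu=[1.9506]  x^+=[4.1313, 4.5920]  P^+=[1.1854 0.5244; 0.5244 0.8854]
step 3: x^-=[6.0140, 4.5920]  P^-=[1.9442 0.8824; 0.8824 1.1754]  H_jac=[-0.0802 0.1050]  S=[0.1306]  K=[-0.4843; 0.4034]  nu=[2.1979]  x^+=[4.9497, 5.4787]  P^+=[1.9136 0.9079; 0.9079 1.1541]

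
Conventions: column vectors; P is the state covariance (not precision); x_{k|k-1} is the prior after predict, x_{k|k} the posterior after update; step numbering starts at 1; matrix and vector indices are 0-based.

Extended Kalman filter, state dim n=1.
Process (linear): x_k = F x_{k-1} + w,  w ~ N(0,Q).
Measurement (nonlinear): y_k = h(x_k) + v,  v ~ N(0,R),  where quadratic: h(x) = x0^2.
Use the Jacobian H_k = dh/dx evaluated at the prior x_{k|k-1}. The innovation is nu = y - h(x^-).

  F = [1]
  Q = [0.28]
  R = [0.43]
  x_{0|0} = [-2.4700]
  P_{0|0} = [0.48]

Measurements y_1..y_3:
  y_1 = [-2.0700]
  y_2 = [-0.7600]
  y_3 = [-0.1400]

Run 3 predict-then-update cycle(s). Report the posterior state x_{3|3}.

step 1: x^-=[-2.4700]  P^-=[0.7600]  H_jac=[-4.9400]  S=[18.9767]  K=[-0.1978]  nu=[-8.1709]  x^+=[-0.8535]  P^+=[0.0172]
step 2: x^-=[-0.8535]  P^-=[0.2972]  H_jac=[-1.7069]  S=[1.2960]  K=[-0.3915]  nu=[-1.4884]  x^+=[-0.2708]  P^+=[0.0986]
step 3: x^-=[-0.2708]  P^-=[0.3786]  H_jac=[-0.5416]  S=[0.5411]  K=[-0.3790]  nu=[-0.2133]  x^+=[-0.1899]  P^+=[0.3009]

x_post = [-0.1899]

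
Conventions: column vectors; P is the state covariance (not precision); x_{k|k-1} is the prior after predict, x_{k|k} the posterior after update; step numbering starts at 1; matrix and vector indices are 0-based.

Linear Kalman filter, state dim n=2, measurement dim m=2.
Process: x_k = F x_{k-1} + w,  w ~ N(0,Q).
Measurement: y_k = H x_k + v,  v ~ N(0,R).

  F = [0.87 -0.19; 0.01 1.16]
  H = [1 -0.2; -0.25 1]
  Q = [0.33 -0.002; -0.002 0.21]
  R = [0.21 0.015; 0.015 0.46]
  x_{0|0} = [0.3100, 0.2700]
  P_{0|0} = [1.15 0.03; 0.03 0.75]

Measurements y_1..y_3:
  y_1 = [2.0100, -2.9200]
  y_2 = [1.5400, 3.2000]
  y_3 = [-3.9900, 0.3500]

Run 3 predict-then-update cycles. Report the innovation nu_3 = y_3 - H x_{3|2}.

innov = [-4.8114, -0.8421]

step 1: x^-=[0.2184, 0.3163]  P^-=[1.2176 -0.1271; -0.1271 1.2200]  S=[1.5272 -0.6668; -0.6668 1.8196]  K=[0.8457 0.0728; 0.0683 0.7130]  nu=[1.8549, -3.1817]  x^+=[1.5554, -1.8254]  P^+=[0.1978 0.0956; 0.0956 0.3529]
step 2: x^-=[1.7000, -2.1019]  P^-=[0.4608 0.0183; 0.0183 0.6871]  S=[0.6910 -0.2185; -0.2185 1.1668]  K=[0.6753 0.0433; 0.0133 0.5875]  nu=[-0.5804, 5.7269]  x^+=[1.5563, 1.2547]  P^+=[0.1563 0.0691; 0.0691 0.2877]
step 3: x^-=[1.1156, 1.4710]  P^-=[0.4358 0.0056; 0.0056 0.5988]  S=[0.6675 -0.2078; -0.2078 1.0832]  K=[0.6610 0.0314; 0.0007 0.5516]  nu=[-4.8114, -0.8421]  x^+=[-2.0911, 1.0030]  P^+=[0.1517 0.0623; 0.0623 0.2693]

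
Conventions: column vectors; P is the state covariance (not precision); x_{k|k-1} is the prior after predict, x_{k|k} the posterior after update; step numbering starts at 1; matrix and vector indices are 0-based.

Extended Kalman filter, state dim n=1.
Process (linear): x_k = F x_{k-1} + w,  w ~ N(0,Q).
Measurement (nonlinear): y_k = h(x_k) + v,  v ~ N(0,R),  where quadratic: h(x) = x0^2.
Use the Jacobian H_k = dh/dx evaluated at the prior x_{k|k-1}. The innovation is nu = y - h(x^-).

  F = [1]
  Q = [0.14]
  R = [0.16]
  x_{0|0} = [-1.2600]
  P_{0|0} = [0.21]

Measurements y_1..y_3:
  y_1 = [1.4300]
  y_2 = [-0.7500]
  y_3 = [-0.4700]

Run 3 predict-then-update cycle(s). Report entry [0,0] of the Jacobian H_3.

step 1: x^-=[-1.2600]  P^-=[0.3500]  H_jac=[-2.5200]  S=[2.3826]  K=[-0.3702]  nu=[-0.1576]  x^+=[-1.2017]  P^+=[0.0235]
step 2: x^-=[-1.2017]  P^-=[0.1635]  H_jac=[-2.4033]  S=[1.1044]  K=[-0.3558]  nu=[-2.1940]  x^+=[-0.4210]  P^+=[0.0237]
step 3: x^-=[-0.4210]  P^-=[0.1637]  H_jac=[-0.8420]  S=[0.2761]  K=[-0.4993]  nu=[-0.6473]  x^+=[-0.0979]  P^+=[0.0949]

H_jac[0,0] = -0.8420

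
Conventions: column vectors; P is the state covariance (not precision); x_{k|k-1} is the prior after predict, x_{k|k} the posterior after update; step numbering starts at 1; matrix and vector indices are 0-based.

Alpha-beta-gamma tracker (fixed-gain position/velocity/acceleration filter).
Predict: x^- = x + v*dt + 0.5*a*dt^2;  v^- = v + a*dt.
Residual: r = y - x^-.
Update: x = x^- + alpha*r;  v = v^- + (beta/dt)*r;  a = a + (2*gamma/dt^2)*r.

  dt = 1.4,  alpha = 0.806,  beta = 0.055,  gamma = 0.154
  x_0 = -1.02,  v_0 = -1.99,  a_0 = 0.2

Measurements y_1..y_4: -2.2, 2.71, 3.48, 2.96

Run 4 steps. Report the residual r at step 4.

step 1: x_pred=-3.6100  r=1.4100  x^+=-2.4735  v^+=-1.6546  a^+=0.4216
step 2: x_pred=-4.3768  r=7.0868  x^+=1.3352  v^+=-0.7860  a^+=1.5352
step 3: x_pred=1.7393  r=1.7407  x^+=3.1423  v^+=1.4317  a^+=1.8088
step 4: x_pred=6.9193  r=-3.9593  x^+=3.7281  v^+=3.8084  a^+=1.1866

resid = -3.9593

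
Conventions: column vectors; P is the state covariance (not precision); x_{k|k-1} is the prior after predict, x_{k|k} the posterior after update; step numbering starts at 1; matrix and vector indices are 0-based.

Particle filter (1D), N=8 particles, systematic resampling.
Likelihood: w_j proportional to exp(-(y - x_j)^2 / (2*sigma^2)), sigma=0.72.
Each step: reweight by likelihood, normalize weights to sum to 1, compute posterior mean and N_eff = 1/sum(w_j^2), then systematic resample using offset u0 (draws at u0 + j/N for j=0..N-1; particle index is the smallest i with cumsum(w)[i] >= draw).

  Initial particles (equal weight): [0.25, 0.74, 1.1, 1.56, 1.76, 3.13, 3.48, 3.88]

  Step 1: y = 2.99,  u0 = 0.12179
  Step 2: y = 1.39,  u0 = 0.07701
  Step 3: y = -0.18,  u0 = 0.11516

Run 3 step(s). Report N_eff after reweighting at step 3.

step 1: w=[0.0003, 0.0029, 0.0120, 0.0525, 0.0876, 0.3700, 0.2991, 0.1756]  mean=3.1320  Neff=3.7341  idx=[4, 5, 5, 5, 6, 6, 7, 7]
step 2: w=[0.8169, 0.0503, 0.0503, 0.0503, 0.0138, 0.0138, 0.0024, 0.0024]  mean=2.0241  Neff=1.4809  idx=[0, 0, 0, 0, 0, 0, 1, 3]
step 3: w=[0.1666, 0.1666, 0.1666, 0.1666, 0.1666, 0.1666, 0.0002, 0.0002]  mean=1.7604  Neff=6.0039  idx=[0, 1, 2, 2, 3, 4, 5, 5]

N_eff = 6.0039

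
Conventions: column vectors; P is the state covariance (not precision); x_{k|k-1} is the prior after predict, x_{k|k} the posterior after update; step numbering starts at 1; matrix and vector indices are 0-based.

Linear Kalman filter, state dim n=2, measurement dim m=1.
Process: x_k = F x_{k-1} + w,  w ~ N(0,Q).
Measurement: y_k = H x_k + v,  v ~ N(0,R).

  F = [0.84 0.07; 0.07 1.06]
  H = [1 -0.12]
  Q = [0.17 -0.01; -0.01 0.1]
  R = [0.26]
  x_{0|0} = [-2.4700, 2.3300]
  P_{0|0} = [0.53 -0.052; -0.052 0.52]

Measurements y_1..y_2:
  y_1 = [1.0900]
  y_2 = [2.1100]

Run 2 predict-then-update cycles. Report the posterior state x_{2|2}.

x_post = [1.4347, 2.1575]

step 1: x^-=[-1.9117, 2.2969]  P^-=[0.5404 0.0132; 0.0132 0.6792]  S=[0.8070]  K=[0.6677; -0.0846]  nu=[3.2773]  x^+=[0.2765, 2.0195]  P^+=[0.1806 0.0588; 0.0588 0.6734]
step 2: x^-=[0.3736, 2.1600]  P^-=[0.3077 0.1032; 0.1032 0.8662]  S=[0.5554]  K=[0.5317; -0.0013]  nu=[1.9956]  x^+=[1.4347, 2.1575]  P^+=[0.1507 0.1036; 0.1036 0.8662]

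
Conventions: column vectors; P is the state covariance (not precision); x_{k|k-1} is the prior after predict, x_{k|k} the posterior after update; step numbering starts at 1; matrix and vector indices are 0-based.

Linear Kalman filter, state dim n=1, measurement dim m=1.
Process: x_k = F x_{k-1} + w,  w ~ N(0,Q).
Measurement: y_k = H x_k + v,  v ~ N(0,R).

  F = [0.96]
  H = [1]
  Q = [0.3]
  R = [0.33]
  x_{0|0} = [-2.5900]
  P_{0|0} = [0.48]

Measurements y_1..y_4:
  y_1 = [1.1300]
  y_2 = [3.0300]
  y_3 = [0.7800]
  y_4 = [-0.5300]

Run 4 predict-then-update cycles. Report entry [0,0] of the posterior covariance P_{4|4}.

step 1: x^-=[-2.4864]  P^-=[0.7424]  S=[1.0724]  K=[0.6923]  nu=[3.6164]  x^+=[0.0171]  P^+=[0.2284]
step 2: x^-=[0.0164]  P^-=[0.5105]  S=[0.8405]  K=[0.6074]  nu=[3.0136]  x^+=[1.8469]  P^+=[0.2004]
step 3: x^-=[1.7730]  P^-=[0.4847]  S=[0.8147]  K=[0.5950]  nu=[-0.9930]  x^+=[1.1822]  P^+=[0.1963]
step 4: x^-=[1.1349]  P^-=[0.4809]  S=[0.8109]  K=[0.5931]  nu=[-1.6649]  x^+=[0.1475]  P^+=[0.1957]

P_post[0,0] = 0.1957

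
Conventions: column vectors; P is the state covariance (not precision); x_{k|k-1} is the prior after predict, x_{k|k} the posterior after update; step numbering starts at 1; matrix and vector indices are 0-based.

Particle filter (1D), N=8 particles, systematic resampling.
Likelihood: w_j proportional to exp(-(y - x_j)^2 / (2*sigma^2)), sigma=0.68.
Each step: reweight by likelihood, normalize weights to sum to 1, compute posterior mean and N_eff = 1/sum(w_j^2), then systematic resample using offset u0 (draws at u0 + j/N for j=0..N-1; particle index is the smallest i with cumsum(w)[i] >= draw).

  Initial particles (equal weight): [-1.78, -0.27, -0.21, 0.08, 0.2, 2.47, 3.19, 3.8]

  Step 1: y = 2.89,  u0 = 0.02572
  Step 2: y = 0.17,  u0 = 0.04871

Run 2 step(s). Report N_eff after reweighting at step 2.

step 1: w=[0.0000, 0.0000, 0.0000, 0.0001, 0.0002, 0.3857, 0.4234, 0.1906]  mean=3.0277  Neff=2.7446  idx=[5, 5, 5, 6, 6, 6, 6, 7]
step 2: w=[0.3264, 0.3264, 0.3264, 0.0052, 0.0052, 0.0052, 0.0052, 0.0001]  mean=2.4850  Neff=3.1278  idx=[0, 0, 0, 1, 1, 2, 2, 2]

N_eff = 3.1278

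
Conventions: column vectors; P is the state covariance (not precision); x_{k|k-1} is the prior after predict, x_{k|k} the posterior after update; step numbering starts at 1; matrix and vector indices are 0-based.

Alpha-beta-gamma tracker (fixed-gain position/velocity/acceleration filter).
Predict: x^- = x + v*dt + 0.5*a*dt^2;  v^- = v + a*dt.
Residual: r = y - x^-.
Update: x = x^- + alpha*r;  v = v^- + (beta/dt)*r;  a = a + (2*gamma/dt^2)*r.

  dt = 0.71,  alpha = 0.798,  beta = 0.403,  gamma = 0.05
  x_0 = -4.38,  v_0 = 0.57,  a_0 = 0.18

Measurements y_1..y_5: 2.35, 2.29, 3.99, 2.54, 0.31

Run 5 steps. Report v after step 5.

step 1: x_pred=-3.9299  r=6.2799  x^+=1.0815  v^+=4.2623  a^+=1.4258
step 2: x_pred=4.4671  r=-2.1771  x^+=2.7298  v^+=4.0389  a^+=0.9939
step 3: x_pred=5.8479  r=-1.8579  x^+=4.3653  v^+=3.6900  a^+=0.6253
step 4: x_pred=7.1428  r=-4.6028  x^+=3.4698  v^+=1.5214  a^+=-0.2877
step 5: x_pred=4.4775  r=-4.1675  x^+=1.1518  v^+=-1.0483  a^+=-1.1144

v_post = -1.0483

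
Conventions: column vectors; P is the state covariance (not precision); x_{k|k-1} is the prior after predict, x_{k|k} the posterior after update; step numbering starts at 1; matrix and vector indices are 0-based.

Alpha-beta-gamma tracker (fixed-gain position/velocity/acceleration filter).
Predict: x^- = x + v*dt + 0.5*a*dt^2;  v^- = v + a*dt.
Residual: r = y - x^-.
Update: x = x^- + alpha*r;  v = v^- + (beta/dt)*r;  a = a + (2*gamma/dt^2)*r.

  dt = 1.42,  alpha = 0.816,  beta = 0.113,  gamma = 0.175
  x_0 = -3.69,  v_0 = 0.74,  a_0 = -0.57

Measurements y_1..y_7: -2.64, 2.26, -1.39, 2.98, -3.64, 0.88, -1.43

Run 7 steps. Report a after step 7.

step 1: x_pred=-3.2139  r=0.5739  x^+=-2.7456  v^+=-0.0237  a^+=-0.4704
step 2: x_pred=-3.2535  r=5.5135  x^+=1.2455  v^+=-0.2529  a^+=0.4866
step 3: x_pred=1.3770  r=-2.7670  x^+=-0.8809  v^+=0.2179  a^+=0.0064
step 4: x_pred=-0.5651  r=3.5451  x^+=2.3277  v^+=0.5090  a^+=0.6217
step 5: x_pred=3.6773  r=-7.3173  x^+=-2.2936  v^+=0.8095  a^+=-0.6484
step 6: x_pred=-1.7978  r=2.6778  x^+=0.3873  v^+=0.1019  a^+=-0.1836
step 7: x_pred=0.3468  r=-1.7768  x^+=-1.1031  v^+=-0.3003  a^+=-0.4920

a_post = -0.4920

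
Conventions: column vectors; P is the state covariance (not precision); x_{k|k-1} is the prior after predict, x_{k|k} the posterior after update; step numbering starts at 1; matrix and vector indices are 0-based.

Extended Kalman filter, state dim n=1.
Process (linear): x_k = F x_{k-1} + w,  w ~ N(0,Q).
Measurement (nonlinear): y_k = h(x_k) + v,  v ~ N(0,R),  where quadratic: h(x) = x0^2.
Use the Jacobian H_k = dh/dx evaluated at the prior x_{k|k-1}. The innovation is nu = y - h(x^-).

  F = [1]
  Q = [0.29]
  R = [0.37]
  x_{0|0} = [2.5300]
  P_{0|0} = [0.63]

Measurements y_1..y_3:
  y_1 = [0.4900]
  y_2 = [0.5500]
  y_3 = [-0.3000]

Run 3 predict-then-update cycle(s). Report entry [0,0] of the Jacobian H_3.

H_jac[0,0] = 1.9136

step 1: x^-=[2.5300]  P^-=[0.9200]  H_jac=[5.0600]  S=[23.9253]  K=[0.1946]  nu=[-5.9109]  x^+=[1.3799]  P^+=[0.0142]
step 2: x^-=[1.3799]  P^-=[0.3042]  H_jac=[2.7598]  S=[2.6872]  K=[0.3125]  nu=[-1.3541]  x^+=[0.9568]  P^+=[0.0419]
step 3: x^-=[0.9568]  P^-=[0.3319]  H_jac=[1.9136]  S=[1.5853]  K=[0.4006]  nu=[-1.2155]  x^+=[0.4699]  P^+=[0.0775]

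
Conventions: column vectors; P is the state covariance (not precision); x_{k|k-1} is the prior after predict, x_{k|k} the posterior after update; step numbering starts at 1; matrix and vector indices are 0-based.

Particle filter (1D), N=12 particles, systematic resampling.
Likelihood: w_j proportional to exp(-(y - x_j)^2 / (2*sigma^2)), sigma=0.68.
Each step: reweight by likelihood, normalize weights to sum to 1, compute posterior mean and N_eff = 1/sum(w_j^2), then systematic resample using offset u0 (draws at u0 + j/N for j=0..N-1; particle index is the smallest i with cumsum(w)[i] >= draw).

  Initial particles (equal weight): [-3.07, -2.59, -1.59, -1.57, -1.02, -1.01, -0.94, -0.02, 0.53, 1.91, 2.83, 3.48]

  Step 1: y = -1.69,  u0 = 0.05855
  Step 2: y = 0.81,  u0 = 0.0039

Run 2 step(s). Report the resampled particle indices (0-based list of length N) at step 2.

resampled_idx = [1, 7, 7, 8, 8, 9, 9, 10, 10, 10, 11, 11]

step 1: w=[0.0294, 0.0960, 0.2280, 0.2270, 0.1419, 0.1398, 0.1255, 0.0113, 0.0011, 0.0000, 0.0000, 0.0000]  mean=-1.4614  Neff=5.9120  idx=[1, 2, 2, 2, 3, 3, 3, 4, 5, 5, 6, 6]
step 2: w=[0.0000, 0.0118, 0.0118, 0.0118, 0.0130, 0.0130, 0.0130, 0.1594, 0.1658, 0.1658, 0.2173, 0.2173]  mean=-1.0236  Neff=5.6900  idx=[1, 7, 7, 8, 8, 9, 9, 10, 10, 10, 11, 11]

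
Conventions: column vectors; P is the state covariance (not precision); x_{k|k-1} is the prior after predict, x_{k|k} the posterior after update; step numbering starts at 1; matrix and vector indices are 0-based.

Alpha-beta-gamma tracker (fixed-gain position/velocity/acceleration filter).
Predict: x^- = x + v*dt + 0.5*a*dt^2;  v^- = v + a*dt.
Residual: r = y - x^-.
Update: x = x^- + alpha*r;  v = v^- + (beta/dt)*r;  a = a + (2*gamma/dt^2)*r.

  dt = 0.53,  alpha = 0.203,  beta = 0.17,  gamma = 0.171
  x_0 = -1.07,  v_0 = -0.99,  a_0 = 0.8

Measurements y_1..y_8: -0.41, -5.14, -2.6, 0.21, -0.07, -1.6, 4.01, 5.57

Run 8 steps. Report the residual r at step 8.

step 1: x_pred=-1.4823  r=1.0723  x^+=-1.2647  v^+=-0.2220  a^+=2.1056
step 2: x_pred=-1.0866  r=-4.0534  x^+=-1.9094  v^+=-0.4062  a^+=-2.8295
step 3: x_pred=-2.5221  r=-0.0779  x^+=-2.5379  v^+=-1.9308  a^+=-2.9243
step 4: x_pred=-3.9720  r=4.1820  x^+=-3.1231  v^+=-2.1393  a^+=2.1674
step 5: x_pred=-3.9525  r=3.8825  x^+=-3.1643  v^+=0.2547  a^+=6.8943
step 6: x_pred=-2.0610  r=0.4610  x^+=-1.9674  v^+=4.0566  a^+=7.4556
step 7: x_pred=1.2297  r=2.7803  x^+=1.7941  v^+=8.8999  a^+=10.8406
step 8: x_pred=8.0336  r=-2.4636  x^+=7.5335  v^+=13.8552  a^+=7.8411

resid = -2.4636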